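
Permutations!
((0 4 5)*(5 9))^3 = (0 5 9 4)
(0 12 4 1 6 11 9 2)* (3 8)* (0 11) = [12, 6, 11, 8, 1, 5, 0, 7, 3, 2, 10, 9, 4] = (0 12 4 1 6)(2 11 9)(3 8)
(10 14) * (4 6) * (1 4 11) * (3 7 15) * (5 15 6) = (1 4 5 15 3 7 6 11)(10 14) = [0, 4, 2, 7, 5, 15, 11, 6, 8, 9, 14, 1, 12, 13, 10, 3]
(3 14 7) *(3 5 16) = [0, 1, 2, 14, 4, 16, 6, 5, 8, 9, 10, 11, 12, 13, 7, 15, 3] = (3 14 7 5 16)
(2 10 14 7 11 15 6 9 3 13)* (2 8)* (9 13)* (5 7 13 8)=(2 10 14 13 5 7 11 15 6 8)(3 9)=[0, 1, 10, 9, 4, 7, 8, 11, 2, 3, 14, 15, 12, 5, 13, 6]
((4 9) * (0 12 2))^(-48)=((0 12 2)(4 9))^(-48)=(12)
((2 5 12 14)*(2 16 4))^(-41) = (2 5 12 14 16 4)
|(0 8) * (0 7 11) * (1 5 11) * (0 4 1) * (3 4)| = |(0 8 7)(1 5 11 3 4)| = 15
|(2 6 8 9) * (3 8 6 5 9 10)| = 3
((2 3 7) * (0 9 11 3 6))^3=((0 9 11 3 7 2 6))^3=(0 3 6 11 2 9 7)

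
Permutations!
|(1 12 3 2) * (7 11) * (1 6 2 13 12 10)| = |(1 10)(2 6)(3 13 12)(7 11)| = 6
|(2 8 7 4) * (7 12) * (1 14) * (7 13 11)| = 14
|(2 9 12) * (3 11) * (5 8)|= |(2 9 12)(3 11)(5 8)|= 6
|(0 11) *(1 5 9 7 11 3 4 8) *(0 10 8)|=|(0 3 4)(1 5 9 7 11 10 8)|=21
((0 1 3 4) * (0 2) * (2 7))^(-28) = ((0 1 3 4 7 2))^(-28) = (0 3 7)(1 4 2)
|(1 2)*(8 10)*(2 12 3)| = 4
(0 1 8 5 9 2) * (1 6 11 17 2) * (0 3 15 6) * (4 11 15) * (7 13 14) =(1 8 5 9)(2 3 4 11 17)(6 15)(7 13 14) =[0, 8, 3, 4, 11, 9, 15, 13, 5, 1, 10, 17, 12, 14, 7, 6, 16, 2]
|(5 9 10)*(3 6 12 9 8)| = |(3 6 12 9 10 5 8)| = 7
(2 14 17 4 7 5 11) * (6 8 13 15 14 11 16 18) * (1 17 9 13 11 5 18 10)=(1 17 4 7 18 6 8 11 2 5 16 10)(9 13 15 14)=[0, 17, 5, 3, 7, 16, 8, 18, 11, 13, 1, 2, 12, 15, 9, 14, 10, 4, 6]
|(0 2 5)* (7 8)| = |(0 2 5)(7 8)| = 6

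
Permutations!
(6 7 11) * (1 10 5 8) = (1 10 5 8)(6 7 11) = [0, 10, 2, 3, 4, 8, 7, 11, 1, 9, 5, 6]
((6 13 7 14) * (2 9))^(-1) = ((2 9)(6 13 7 14))^(-1) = (2 9)(6 14 7 13)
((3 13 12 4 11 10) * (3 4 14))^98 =(3 12)(4 10 11)(13 14)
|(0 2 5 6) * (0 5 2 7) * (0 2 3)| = 4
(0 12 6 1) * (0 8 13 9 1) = (0 12 6)(1 8 13 9) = [12, 8, 2, 3, 4, 5, 0, 7, 13, 1, 10, 11, 6, 9]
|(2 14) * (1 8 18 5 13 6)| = 6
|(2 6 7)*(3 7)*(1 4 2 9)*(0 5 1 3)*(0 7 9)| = 14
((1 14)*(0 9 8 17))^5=((0 9 8 17)(1 14))^5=(0 9 8 17)(1 14)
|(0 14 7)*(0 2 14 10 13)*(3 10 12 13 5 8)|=12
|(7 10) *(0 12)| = 2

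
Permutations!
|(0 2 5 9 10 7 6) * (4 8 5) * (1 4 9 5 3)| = 12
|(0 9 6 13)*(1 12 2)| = |(0 9 6 13)(1 12 2)| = 12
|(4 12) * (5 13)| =|(4 12)(5 13)| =2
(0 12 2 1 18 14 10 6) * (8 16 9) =(0 12 2 1 18 14 10 6)(8 16 9) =[12, 18, 1, 3, 4, 5, 0, 7, 16, 8, 6, 11, 2, 13, 10, 15, 9, 17, 14]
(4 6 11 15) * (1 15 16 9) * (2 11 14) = [0, 15, 11, 3, 6, 5, 14, 7, 8, 1, 10, 16, 12, 13, 2, 4, 9] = (1 15 4 6 14 2 11 16 9)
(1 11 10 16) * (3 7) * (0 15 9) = [15, 11, 2, 7, 4, 5, 6, 3, 8, 0, 16, 10, 12, 13, 14, 9, 1] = (0 15 9)(1 11 10 16)(3 7)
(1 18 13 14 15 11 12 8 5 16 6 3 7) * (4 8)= (1 18 13 14 15 11 12 4 8 5 16 6 3 7)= [0, 18, 2, 7, 8, 16, 3, 1, 5, 9, 10, 12, 4, 14, 15, 11, 6, 17, 13]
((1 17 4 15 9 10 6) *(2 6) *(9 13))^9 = ((1 17 4 15 13 9 10 2 6))^9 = (17)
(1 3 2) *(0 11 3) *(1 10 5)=(0 11 3 2 10 5 1)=[11, 0, 10, 2, 4, 1, 6, 7, 8, 9, 5, 3]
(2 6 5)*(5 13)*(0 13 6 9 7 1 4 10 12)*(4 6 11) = (0 13 5 2 9 7 1 6 11 4 10 12) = [13, 6, 9, 3, 10, 2, 11, 1, 8, 7, 12, 4, 0, 5]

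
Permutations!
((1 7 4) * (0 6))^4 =((0 6)(1 7 4))^4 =(1 7 4)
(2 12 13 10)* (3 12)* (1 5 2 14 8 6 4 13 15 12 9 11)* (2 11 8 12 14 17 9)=(1 5 11)(2 3)(4 13 10 17 9 8 6)(12 15 14)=[0, 5, 3, 2, 13, 11, 4, 7, 6, 8, 17, 1, 15, 10, 12, 14, 16, 9]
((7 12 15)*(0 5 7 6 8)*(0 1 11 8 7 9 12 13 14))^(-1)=(0 14 13 7 6 15 12 9 5)(1 8 11)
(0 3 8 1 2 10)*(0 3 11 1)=(0 11 1 2 10 3 8)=[11, 2, 10, 8, 4, 5, 6, 7, 0, 9, 3, 1]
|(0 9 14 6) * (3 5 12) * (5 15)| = 4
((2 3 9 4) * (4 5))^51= (2 3 9 5 4)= ((2 3 9 5 4))^51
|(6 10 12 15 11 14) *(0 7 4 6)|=9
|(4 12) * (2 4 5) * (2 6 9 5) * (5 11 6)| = 3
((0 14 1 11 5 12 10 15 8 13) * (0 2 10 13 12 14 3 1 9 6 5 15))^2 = ((0 3 1 11 15 8 12 13 2 10)(5 14 9 6))^2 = (0 1 15 12 2)(3 11 8 13 10)(5 9)(6 14)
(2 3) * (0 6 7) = (0 6 7)(2 3) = [6, 1, 3, 2, 4, 5, 7, 0]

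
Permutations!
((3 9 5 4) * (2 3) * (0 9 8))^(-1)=((0 9 5 4 2 3 8))^(-1)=(0 8 3 2 4 5 9)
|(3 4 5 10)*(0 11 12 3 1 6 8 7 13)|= |(0 11 12 3 4 5 10 1 6 8 7 13)|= 12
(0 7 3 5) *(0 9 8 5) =[7, 1, 2, 0, 4, 9, 6, 3, 5, 8] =(0 7 3)(5 9 8)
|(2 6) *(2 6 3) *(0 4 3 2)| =3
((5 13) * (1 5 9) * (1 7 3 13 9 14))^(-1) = (1 14 13 3 7 9 5)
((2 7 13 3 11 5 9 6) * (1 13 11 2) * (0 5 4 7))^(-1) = (0 2 3 13 1 6 9 5)(4 11 7)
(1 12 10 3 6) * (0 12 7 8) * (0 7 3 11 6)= [12, 3, 2, 0, 4, 5, 1, 8, 7, 9, 11, 6, 10]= (0 12 10 11 6 1 3)(7 8)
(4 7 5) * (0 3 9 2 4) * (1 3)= [1, 3, 4, 9, 7, 0, 6, 5, 8, 2]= (0 1 3 9 2 4 7 5)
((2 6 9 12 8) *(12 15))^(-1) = (2 8 12 15 9 6)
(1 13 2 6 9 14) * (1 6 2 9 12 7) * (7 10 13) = [0, 7, 2, 3, 4, 5, 12, 1, 8, 14, 13, 11, 10, 9, 6] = (1 7)(6 12 10 13 9 14)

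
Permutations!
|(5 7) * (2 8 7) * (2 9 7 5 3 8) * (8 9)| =|(3 9 7)(5 8)| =6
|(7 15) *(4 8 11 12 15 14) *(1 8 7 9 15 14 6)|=8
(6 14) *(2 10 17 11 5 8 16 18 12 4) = [0, 1, 10, 3, 2, 8, 14, 7, 16, 9, 17, 5, 4, 13, 6, 15, 18, 11, 12] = (2 10 17 11 5 8 16 18 12 4)(6 14)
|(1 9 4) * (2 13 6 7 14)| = 15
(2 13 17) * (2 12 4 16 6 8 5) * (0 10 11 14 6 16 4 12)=[10, 1, 13, 3, 4, 2, 8, 7, 5, 9, 11, 14, 12, 17, 6, 15, 16, 0]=(0 10 11 14 6 8 5 2 13 17)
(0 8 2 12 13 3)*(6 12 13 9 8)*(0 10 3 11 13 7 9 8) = (0 6 12 8 2 7 9)(3 10)(11 13) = [6, 1, 7, 10, 4, 5, 12, 9, 2, 0, 3, 13, 8, 11]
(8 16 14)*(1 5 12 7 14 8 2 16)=[0, 5, 16, 3, 4, 12, 6, 14, 1, 9, 10, 11, 7, 13, 2, 15, 8]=(1 5 12 7 14 2 16 8)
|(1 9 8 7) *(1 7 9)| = 2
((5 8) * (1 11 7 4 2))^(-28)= (1 7 2 11 4)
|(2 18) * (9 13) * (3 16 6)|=|(2 18)(3 16 6)(9 13)|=6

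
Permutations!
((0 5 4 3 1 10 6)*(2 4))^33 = ((0 5 2 4 3 1 10 6))^33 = (0 5 2 4 3 1 10 6)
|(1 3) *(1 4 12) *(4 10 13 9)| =|(1 3 10 13 9 4 12)| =7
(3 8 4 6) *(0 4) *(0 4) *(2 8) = (2 8 4 6 3) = [0, 1, 8, 2, 6, 5, 3, 7, 4]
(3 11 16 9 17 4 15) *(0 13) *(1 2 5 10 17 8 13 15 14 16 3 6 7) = (0 15 6 7 1 2 5 10 17 4 14 16 9 8 13)(3 11) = [15, 2, 5, 11, 14, 10, 7, 1, 13, 8, 17, 3, 12, 0, 16, 6, 9, 4]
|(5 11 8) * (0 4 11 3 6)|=|(0 4 11 8 5 3 6)|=7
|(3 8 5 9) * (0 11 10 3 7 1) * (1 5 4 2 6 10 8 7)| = 12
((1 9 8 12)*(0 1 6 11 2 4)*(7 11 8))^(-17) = (0 11 1 2 9 4 7)(6 8 12)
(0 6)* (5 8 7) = (0 6)(5 8 7) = [6, 1, 2, 3, 4, 8, 0, 5, 7]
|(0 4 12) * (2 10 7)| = 3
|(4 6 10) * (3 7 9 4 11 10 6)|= |(3 7 9 4)(10 11)|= 4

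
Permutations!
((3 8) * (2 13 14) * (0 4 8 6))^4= (0 6 3 8 4)(2 13 14)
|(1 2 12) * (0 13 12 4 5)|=7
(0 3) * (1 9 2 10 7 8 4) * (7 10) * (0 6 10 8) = [3, 9, 7, 6, 1, 5, 10, 0, 4, 2, 8] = (0 3 6 10 8 4 1 9 2 7)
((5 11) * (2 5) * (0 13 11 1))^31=((0 13 11 2 5 1))^31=(0 13 11 2 5 1)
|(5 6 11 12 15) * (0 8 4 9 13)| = 5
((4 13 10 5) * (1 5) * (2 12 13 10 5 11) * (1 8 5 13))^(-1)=((13)(1 11 2 12)(4 10 8 5))^(-1)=(13)(1 12 2 11)(4 5 8 10)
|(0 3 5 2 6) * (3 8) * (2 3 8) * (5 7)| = |(8)(0 2 6)(3 7 5)| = 3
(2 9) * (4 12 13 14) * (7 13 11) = [0, 1, 9, 3, 12, 5, 6, 13, 8, 2, 10, 7, 11, 14, 4] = (2 9)(4 12 11 7 13 14)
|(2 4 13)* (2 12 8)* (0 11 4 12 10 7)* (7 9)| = |(0 11 4 13 10 9 7)(2 12 8)| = 21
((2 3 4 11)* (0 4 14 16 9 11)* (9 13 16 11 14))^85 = ((0 4)(2 3 9 14 11)(13 16))^85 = (0 4)(13 16)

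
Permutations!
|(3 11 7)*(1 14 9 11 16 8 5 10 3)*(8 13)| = 30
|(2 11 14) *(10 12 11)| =5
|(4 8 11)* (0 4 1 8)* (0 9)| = |(0 4 9)(1 8 11)| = 3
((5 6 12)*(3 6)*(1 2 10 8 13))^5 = ((1 2 10 8 13)(3 6 12 5))^5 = (13)(3 6 12 5)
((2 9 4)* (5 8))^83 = (2 4 9)(5 8)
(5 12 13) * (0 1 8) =(0 1 8)(5 12 13) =[1, 8, 2, 3, 4, 12, 6, 7, 0, 9, 10, 11, 13, 5]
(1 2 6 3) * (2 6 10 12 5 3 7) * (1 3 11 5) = [0, 6, 10, 3, 4, 11, 7, 2, 8, 9, 12, 5, 1] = (1 6 7 2 10 12)(5 11)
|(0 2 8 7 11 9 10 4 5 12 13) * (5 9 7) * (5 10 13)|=14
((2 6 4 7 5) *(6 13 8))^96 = (2 7 6 13 5 4 8) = ((2 13 8 6 4 7 5))^96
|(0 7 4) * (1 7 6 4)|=|(0 6 4)(1 7)|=6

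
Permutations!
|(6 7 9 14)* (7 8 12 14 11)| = |(6 8 12 14)(7 9 11)| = 12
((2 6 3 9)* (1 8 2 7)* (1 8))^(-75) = ((2 6 3 9 7 8))^(-75) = (2 9)(3 8)(6 7)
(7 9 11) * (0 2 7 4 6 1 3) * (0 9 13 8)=(0 2 7 13 8)(1 3 9 11 4 6)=[2, 3, 7, 9, 6, 5, 1, 13, 0, 11, 10, 4, 12, 8]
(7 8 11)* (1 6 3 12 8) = (1 6 3 12 8 11 7) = [0, 6, 2, 12, 4, 5, 3, 1, 11, 9, 10, 7, 8]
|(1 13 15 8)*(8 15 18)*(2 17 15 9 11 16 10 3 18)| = |(1 13 2 17 15 9 11 16 10 3 18 8)| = 12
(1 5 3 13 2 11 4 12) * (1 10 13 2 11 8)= [0, 5, 8, 2, 12, 3, 6, 7, 1, 9, 13, 4, 10, 11]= (1 5 3 2 8)(4 12 10 13 11)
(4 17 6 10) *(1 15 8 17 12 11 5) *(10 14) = (1 15 8 17 6 14 10 4 12 11 5) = [0, 15, 2, 3, 12, 1, 14, 7, 17, 9, 4, 5, 11, 13, 10, 8, 16, 6]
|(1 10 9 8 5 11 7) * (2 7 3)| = |(1 10 9 8 5 11 3 2 7)| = 9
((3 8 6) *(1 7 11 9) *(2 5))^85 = ((1 7 11 9)(2 5)(3 8 6))^85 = (1 7 11 9)(2 5)(3 8 6)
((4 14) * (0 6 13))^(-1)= (0 13 6)(4 14)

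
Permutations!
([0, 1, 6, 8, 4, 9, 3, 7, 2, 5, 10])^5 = (10)(2 6 3 8)(5 9)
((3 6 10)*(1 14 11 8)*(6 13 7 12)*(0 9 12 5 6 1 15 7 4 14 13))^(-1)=(0 3 10 6 5 7 15 8 11 14 4 13 1 12 9)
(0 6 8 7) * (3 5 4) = (0 6 8 7)(3 5 4) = [6, 1, 2, 5, 3, 4, 8, 0, 7]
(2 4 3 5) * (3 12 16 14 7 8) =[0, 1, 4, 5, 12, 2, 6, 8, 3, 9, 10, 11, 16, 13, 7, 15, 14] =(2 4 12 16 14 7 8 3 5)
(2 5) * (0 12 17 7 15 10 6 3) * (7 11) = (0 12 17 11 7 15 10 6 3)(2 5) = [12, 1, 5, 0, 4, 2, 3, 15, 8, 9, 6, 7, 17, 13, 14, 10, 16, 11]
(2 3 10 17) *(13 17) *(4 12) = (2 3 10 13 17)(4 12) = [0, 1, 3, 10, 12, 5, 6, 7, 8, 9, 13, 11, 4, 17, 14, 15, 16, 2]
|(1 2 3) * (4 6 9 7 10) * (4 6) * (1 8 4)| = |(1 2 3 8 4)(6 9 7 10)| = 20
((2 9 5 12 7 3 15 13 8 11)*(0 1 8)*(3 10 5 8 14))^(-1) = (0 13 15 3 14 1)(2 11 8 9)(5 10 7 12) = ((0 1 14 3 15 13)(2 9 8 11)(5 12 7 10))^(-1)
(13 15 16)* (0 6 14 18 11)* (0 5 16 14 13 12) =(0 6 13 15 14 18 11 5 16 12) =[6, 1, 2, 3, 4, 16, 13, 7, 8, 9, 10, 5, 0, 15, 18, 14, 12, 17, 11]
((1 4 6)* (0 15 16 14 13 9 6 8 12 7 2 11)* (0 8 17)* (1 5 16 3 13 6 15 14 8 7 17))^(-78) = ((0 14 6 5 16 8 12 17)(1 4)(2 11 7)(3 13 9 15))^(-78) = (0 6 16 12)(3 9)(5 8 17 14)(13 15)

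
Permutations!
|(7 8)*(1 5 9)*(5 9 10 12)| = 6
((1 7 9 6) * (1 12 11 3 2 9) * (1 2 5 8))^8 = ((1 7 2 9 6 12 11 3 5 8))^8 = (1 5 11 6 2)(3 12 9 7 8)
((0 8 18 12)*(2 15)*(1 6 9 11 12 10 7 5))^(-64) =((0 8 18 10 7 5 1 6 9 11 12)(2 15))^(-64) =(0 18 7 1 9 12 8 10 5 6 11)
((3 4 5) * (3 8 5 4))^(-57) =(5 8)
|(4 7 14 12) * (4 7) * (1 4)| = 6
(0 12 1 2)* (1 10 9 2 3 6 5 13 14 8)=(0 12 10 9 2)(1 3 6 5 13 14 8)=[12, 3, 0, 6, 4, 13, 5, 7, 1, 2, 9, 11, 10, 14, 8]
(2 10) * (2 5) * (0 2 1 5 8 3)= (0 2 10 8 3)(1 5)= [2, 5, 10, 0, 4, 1, 6, 7, 3, 9, 8]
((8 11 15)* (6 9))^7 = ((6 9)(8 11 15))^7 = (6 9)(8 11 15)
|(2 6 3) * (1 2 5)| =|(1 2 6 3 5)| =5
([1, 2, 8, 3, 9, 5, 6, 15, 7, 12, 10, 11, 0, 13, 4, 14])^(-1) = (0 12 9 4 14 15 7 8 2 1)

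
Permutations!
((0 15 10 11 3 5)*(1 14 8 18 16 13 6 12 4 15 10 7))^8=(0 3 10 5 11)(1 4 13 8 7 12 16 14 15 6 18)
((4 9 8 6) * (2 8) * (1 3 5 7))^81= (1 3 5 7)(2 8 6 4 9)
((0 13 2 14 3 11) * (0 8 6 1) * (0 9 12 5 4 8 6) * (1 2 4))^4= ((0 13 4 8)(1 9 12 5)(2 14 3 11 6))^4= (2 6 11 3 14)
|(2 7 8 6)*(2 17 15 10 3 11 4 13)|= 11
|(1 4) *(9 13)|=|(1 4)(9 13)|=2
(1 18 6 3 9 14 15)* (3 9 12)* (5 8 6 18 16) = [0, 16, 2, 12, 4, 8, 9, 7, 6, 14, 10, 11, 3, 13, 15, 1, 5, 17, 18] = (18)(1 16 5 8 6 9 14 15)(3 12)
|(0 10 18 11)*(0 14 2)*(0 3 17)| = |(0 10 18 11 14 2 3 17)| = 8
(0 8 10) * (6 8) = (0 6 8 10) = [6, 1, 2, 3, 4, 5, 8, 7, 10, 9, 0]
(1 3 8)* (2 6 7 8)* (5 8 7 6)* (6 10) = (1 3 2 5 8)(6 10) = [0, 3, 5, 2, 4, 8, 10, 7, 1, 9, 6]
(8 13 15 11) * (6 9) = [0, 1, 2, 3, 4, 5, 9, 7, 13, 6, 10, 8, 12, 15, 14, 11] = (6 9)(8 13 15 11)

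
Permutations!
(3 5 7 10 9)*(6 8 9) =[0, 1, 2, 5, 4, 7, 8, 10, 9, 3, 6] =(3 5 7 10 6 8 9)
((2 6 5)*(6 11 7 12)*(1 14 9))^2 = (1 9 14)(2 7 6)(5 11 12) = ((1 14 9)(2 11 7 12 6 5))^2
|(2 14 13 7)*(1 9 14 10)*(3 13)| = |(1 9 14 3 13 7 2 10)| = 8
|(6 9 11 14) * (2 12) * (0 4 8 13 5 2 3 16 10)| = |(0 4 8 13 5 2 12 3 16 10)(6 9 11 14)| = 20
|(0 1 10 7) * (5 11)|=4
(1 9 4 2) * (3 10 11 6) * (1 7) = [0, 9, 7, 10, 2, 5, 3, 1, 8, 4, 11, 6] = (1 9 4 2 7)(3 10 11 6)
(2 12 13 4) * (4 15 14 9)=(2 12 13 15 14 9 4)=[0, 1, 12, 3, 2, 5, 6, 7, 8, 4, 10, 11, 13, 15, 9, 14]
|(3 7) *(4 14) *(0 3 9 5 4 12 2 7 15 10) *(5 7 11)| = 12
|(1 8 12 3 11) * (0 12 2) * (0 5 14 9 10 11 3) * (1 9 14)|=|(14)(0 12)(1 8 2 5)(9 10 11)|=12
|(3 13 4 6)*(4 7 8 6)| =5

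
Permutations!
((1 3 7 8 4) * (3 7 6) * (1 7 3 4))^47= ((1 3 6 4 7 8))^47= (1 8 7 4 6 3)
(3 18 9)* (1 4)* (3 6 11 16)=(1 4)(3 18 9 6 11 16)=[0, 4, 2, 18, 1, 5, 11, 7, 8, 6, 10, 16, 12, 13, 14, 15, 3, 17, 9]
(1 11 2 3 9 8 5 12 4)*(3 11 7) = (1 7 3 9 8 5 12 4)(2 11) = [0, 7, 11, 9, 1, 12, 6, 3, 5, 8, 10, 2, 4]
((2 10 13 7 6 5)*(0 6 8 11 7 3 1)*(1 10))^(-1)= ((0 6 5 2 1)(3 10 13)(7 8 11))^(-1)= (0 1 2 5 6)(3 13 10)(7 11 8)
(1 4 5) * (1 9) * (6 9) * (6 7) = [0, 4, 2, 3, 5, 7, 9, 6, 8, 1] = (1 4 5 7 6 9)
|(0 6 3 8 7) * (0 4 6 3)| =|(0 3 8 7 4 6)| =6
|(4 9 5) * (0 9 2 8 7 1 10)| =|(0 9 5 4 2 8 7 1 10)| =9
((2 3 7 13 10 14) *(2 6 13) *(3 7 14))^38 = (3 13 14 10 6)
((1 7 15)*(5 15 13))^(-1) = (1 15 5 13 7)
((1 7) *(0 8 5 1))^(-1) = (0 7 1 5 8)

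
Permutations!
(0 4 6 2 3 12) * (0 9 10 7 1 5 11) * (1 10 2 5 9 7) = (0 4 6 5 11)(1 9 2 3 12 7 10) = [4, 9, 3, 12, 6, 11, 5, 10, 8, 2, 1, 0, 7]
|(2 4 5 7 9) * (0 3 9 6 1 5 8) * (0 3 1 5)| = 30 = |(0 1)(2 4 8 3 9)(5 7 6)|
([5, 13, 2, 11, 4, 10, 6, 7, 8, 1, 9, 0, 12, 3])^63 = (0 11 3 13 1 9 10 5)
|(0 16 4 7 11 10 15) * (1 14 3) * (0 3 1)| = 8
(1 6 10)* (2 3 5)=[0, 6, 3, 5, 4, 2, 10, 7, 8, 9, 1]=(1 6 10)(2 3 5)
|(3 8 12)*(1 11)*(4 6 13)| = 6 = |(1 11)(3 8 12)(4 6 13)|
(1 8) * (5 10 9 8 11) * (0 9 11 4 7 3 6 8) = (0 9)(1 4 7 3 6 8)(5 10 11) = [9, 4, 2, 6, 7, 10, 8, 3, 1, 0, 11, 5]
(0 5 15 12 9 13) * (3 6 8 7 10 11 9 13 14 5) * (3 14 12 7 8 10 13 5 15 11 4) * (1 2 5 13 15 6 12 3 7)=[14, 2, 5, 12, 7, 11, 10, 15, 8, 3, 4, 9, 13, 0, 6, 1]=(0 14 6 10 4 7 15 1 2 5 11 9 3 12 13)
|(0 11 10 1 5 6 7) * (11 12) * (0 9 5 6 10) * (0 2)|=12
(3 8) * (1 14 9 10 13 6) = (1 14 9 10 13 6)(3 8) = [0, 14, 2, 8, 4, 5, 1, 7, 3, 10, 13, 11, 12, 6, 9]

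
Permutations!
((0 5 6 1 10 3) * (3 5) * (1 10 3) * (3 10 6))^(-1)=(0 3 5 10 1)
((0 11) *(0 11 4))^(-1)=((11)(0 4))^(-1)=(11)(0 4)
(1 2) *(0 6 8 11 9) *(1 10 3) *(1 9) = (0 6 8 11 1 2 10 3 9) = [6, 2, 10, 9, 4, 5, 8, 7, 11, 0, 3, 1]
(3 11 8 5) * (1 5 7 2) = (1 5 3 11 8 7 2) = [0, 5, 1, 11, 4, 3, 6, 2, 7, 9, 10, 8]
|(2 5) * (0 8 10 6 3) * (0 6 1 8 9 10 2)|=14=|(0 9 10 1 8 2 5)(3 6)|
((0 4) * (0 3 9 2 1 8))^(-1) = (0 8 1 2 9 3 4)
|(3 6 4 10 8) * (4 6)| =4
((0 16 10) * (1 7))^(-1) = ((0 16 10)(1 7))^(-1) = (0 10 16)(1 7)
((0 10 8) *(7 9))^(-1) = ((0 10 8)(7 9))^(-1) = (0 8 10)(7 9)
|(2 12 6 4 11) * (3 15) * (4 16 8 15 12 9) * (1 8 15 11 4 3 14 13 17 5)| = 14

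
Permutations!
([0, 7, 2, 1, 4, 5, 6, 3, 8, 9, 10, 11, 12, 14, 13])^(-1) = (1 3 7)(13 14)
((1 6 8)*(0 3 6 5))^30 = ((0 3 6 8 1 5))^30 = (8)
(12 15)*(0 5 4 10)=(0 5 4 10)(12 15)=[5, 1, 2, 3, 10, 4, 6, 7, 8, 9, 0, 11, 15, 13, 14, 12]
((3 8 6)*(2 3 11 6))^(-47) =((2 3 8)(6 11))^(-47) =(2 3 8)(6 11)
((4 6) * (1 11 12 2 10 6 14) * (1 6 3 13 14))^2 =((1 11 12 2 10 3 13 14 6 4))^2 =(1 12 10 13 6)(2 3 14 4 11)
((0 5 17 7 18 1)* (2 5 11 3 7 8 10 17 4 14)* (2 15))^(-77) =(0 11 3 7 18 1)(2 14 5 15 4)(8 10 17)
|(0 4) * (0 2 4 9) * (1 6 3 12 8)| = 10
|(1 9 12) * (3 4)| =6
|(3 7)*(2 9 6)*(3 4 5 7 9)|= |(2 3 9 6)(4 5 7)|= 12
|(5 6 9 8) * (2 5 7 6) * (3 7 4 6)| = |(2 5)(3 7)(4 6 9 8)| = 4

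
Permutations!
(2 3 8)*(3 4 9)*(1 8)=(1 8 2 4 9 3)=[0, 8, 4, 1, 9, 5, 6, 7, 2, 3]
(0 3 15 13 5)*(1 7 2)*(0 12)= (0 3 15 13 5 12)(1 7 2)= [3, 7, 1, 15, 4, 12, 6, 2, 8, 9, 10, 11, 0, 5, 14, 13]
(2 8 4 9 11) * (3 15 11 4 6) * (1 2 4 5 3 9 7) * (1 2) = [0, 1, 8, 15, 7, 3, 9, 2, 6, 5, 10, 4, 12, 13, 14, 11] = (2 8 6 9 5 3 15 11 4 7)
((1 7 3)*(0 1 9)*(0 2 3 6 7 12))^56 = (0 12 1)(2 9 3)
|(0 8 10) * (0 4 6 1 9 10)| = 10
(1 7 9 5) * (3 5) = (1 7 9 3 5) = [0, 7, 2, 5, 4, 1, 6, 9, 8, 3]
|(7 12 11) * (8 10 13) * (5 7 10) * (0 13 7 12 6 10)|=6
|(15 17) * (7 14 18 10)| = 4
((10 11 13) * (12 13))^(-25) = ((10 11 12 13))^(-25) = (10 13 12 11)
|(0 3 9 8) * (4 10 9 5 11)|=|(0 3 5 11 4 10 9 8)|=8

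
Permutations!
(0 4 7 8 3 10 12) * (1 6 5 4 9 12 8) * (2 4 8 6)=[9, 2, 4, 10, 7, 8, 5, 1, 3, 12, 6, 11, 0]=(0 9 12)(1 2 4 7)(3 10 6 5 8)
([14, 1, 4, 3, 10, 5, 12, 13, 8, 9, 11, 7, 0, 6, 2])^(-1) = [12, 1, 14, 3, 2, 5, 13, 11, 8, 9, 4, 10, 6, 7, 0]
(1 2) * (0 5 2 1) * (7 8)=(0 5 2)(7 8)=[5, 1, 0, 3, 4, 2, 6, 8, 7]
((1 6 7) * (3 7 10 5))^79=((1 6 10 5 3 7))^79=(1 6 10 5 3 7)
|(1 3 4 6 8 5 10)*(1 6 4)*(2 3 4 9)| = 20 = |(1 4 9 2 3)(5 10 6 8)|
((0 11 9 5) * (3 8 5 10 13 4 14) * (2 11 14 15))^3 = ((0 14 3 8 5)(2 11 9 10 13 4 15))^3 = (0 8 14 5 3)(2 10 15 9 4 11 13)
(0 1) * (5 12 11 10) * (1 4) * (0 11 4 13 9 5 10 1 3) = (0 13 9 5 12 4 3)(1 11) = [13, 11, 2, 0, 3, 12, 6, 7, 8, 5, 10, 1, 4, 9]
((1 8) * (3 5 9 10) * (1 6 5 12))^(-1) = (1 12 3 10 9 5 6 8)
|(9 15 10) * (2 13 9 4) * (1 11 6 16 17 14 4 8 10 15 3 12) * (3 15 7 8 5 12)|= |(1 11 6 16 17 14 4 2 13 9 15 7 8 10 5 12)|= 16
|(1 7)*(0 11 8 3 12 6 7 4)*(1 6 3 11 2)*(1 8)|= 6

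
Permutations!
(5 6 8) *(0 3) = (0 3)(5 6 8) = [3, 1, 2, 0, 4, 6, 8, 7, 5]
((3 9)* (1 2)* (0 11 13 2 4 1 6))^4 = (0 6 2 13 11)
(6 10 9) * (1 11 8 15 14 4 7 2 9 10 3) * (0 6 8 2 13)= (0 6 3 1 11 2 9 8 15 14 4 7 13)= [6, 11, 9, 1, 7, 5, 3, 13, 15, 8, 10, 2, 12, 0, 4, 14]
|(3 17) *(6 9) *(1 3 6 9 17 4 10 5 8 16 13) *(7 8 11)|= |(1 3 4 10 5 11 7 8 16 13)(6 17)|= 10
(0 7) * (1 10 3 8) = (0 7)(1 10 3 8) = [7, 10, 2, 8, 4, 5, 6, 0, 1, 9, 3]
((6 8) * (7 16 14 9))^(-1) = (6 8)(7 9 14 16)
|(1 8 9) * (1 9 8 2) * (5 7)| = 2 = |(9)(1 2)(5 7)|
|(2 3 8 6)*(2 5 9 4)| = 7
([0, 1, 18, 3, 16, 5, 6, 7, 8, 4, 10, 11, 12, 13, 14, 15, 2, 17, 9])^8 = (2 4 18 16 9)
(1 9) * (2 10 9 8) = (1 8 2 10 9) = [0, 8, 10, 3, 4, 5, 6, 7, 2, 1, 9]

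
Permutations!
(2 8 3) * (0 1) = (0 1)(2 8 3) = [1, 0, 8, 2, 4, 5, 6, 7, 3]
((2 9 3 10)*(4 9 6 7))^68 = ((2 6 7 4 9 3 10))^68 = (2 3 4 6 10 9 7)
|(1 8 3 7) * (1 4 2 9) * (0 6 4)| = |(0 6 4 2 9 1 8 3 7)| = 9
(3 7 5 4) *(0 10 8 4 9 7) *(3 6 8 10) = (10)(0 3)(4 6 8)(5 9 7) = [3, 1, 2, 0, 6, 9, 8, 5, 4, 7, 10]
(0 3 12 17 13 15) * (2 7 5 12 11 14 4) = (0 3 11 14 4 2 7 5 12 17 13 15) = [3, 1, 7, 11, 2, 12, 6, 5, 8, 9, 10, 14, 17, 15, 4, 0, 16, 13]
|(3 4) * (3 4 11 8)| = 3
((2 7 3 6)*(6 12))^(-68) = (2 3 6 7 12)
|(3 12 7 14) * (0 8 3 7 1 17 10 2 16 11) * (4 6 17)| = |(0 8 3 12 1 4 6 17 10 2 16 11)(7 14)| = 12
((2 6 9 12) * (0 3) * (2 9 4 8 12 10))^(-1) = (0 3)(2 10 9 12 8 4 6)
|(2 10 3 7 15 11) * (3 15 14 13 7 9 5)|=|(2 10 15 11)(3 9 5)(7 14 13)|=12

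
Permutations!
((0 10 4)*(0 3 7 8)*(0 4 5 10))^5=((3 7 8 4)(5 10))^5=(3 7 8 4)(5 10)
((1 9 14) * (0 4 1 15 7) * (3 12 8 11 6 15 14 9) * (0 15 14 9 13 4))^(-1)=((1 3 12 8 11 6 14 9 13 4)(7 15))^(-1)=(1 4 13 9 14 6 11 8 12 3)(7 15)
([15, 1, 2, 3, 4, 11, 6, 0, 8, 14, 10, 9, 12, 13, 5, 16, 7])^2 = [16, 1, 2, 3, 4, 9, 6, 15, 8, 5, 10, 14, 12, 13, 11, 7, 0]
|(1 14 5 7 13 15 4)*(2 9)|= 14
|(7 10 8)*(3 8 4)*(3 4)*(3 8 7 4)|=5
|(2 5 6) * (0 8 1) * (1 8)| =6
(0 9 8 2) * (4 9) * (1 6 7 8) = (0 4 9 1 6 7 8 2) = [4, 6, 0, 3, 9, 5, 7, 8, 2, 1]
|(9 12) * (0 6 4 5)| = |(0 6 4 5)(9 12)| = 4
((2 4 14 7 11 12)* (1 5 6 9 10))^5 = ((1 5 6 9 10)(2 4 14 7 11 12))^5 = (2 12 11 7 14 4)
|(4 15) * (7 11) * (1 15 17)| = 4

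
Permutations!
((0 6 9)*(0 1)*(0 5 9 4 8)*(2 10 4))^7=(0 6 2 10 4 8)(1 5 9)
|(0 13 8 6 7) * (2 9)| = 10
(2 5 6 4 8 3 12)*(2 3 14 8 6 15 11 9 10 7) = (2 5 15 11 9 10 7)(3 12)(4 6)(8 14) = [0, 1, 5, 12, 6, 15, 4, 2, 14, 10, 7, 9, 3, 13, 8, 11]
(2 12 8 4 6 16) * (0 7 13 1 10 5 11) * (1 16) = (0 7 13 16 2 12 8 4 6 1 10 5 11) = [7, 10, 12, 3, 6, 11, 1, 13, 4, 9, 5, 0, 8, 16, 14, 15, 2]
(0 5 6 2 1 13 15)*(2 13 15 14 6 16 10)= (0 5 16 10 2 1 15)(6 13 14)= [5, 15, 1, 3, 4, 16, 13, 7, 8, 9, 2, 11, 12, 14, 6, 0, 10]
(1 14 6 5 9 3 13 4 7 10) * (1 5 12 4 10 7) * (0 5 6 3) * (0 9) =(0 5)(1 14 3 13 10 6 12 4) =[5, 14, 2, 13, 1, 0, 12, 7, 8, 9, 6, 11, 4, 10, 3]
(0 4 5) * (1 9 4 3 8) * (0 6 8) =[3, 9, 2, 0, 5, 6, 8, 7, 1, 4] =(0 3)(1 9 4 5 6 8)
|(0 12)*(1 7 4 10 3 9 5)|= |(0 12)(1 7 4 10 3 9 5)|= 14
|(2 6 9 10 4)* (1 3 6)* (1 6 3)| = |(2 6 9 10 4)| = 5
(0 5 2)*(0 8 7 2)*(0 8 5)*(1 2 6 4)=[0, 2, 5, 3, 1, 8, 4, 6, 7]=(1 2 5 8 7 6 4)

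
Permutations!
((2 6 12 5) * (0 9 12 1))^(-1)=((0 9 12 5 2 6 1))^(-1)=(0 1 6 2 5 12 9)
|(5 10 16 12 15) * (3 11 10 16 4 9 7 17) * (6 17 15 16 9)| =|(3 11 10 4 6 17)(5 9 7 15)(12 16)| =12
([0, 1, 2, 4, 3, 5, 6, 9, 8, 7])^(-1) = (3 4)(7 9)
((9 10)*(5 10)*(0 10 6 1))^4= ((0 10 9 5 6 1))^4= (0 6 9)(1 5 10)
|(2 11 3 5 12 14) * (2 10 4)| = |(2 11 3 5 12 14 10 4)| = 8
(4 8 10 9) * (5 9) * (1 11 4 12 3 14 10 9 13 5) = (1 11 4 8 9 12 3 14 10)(5 13) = [0, 11, 2, 14, 8, 13, 6, 7, 9, 12, 1, 4, 3, 5, 10]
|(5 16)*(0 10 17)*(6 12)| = |(0 10 17)(5 16)(6 12)| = 6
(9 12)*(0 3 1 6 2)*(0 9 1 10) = [3, 6, 9, 10, 4, 5, 2, 7, 8, 12, 0, 11, 1] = (0 3 10)(1 6 2 9 12)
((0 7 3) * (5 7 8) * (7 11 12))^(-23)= (0 7 11 8 3 12 5)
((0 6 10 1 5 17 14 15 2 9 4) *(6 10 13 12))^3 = (0 5 15 4 1 14 9 10 17 2)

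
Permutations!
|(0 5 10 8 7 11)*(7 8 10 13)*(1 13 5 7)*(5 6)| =|(0 7 11)(1 13)(5 6)| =6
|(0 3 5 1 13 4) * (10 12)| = 6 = |(0 3 5 1 13 4)(10 12)|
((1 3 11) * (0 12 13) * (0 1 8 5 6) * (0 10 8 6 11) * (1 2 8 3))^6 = ((0 12 13 2 8 5 11 6 10 3))^6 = (0 11 13 10 8)(2 3 5 12 6)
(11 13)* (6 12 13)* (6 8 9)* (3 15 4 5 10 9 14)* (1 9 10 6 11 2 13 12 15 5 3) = (1 9 11 8 14)(2 13)(3 5 6 15 4) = [0, 9, 13, 5, 3, 6, 15, 7, 14, 11, 10, 8, 12, 2, 1, 4]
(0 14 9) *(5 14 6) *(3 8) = (0 6 5 14 9)(3 8) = [6, 1, 2, 8, 4, 14, 5, 7, 3, 0, 10, 11, 12, 13, 9]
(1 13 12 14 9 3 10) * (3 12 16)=[0, 13, 2, 10, 4, 5, 6, 7, 8, 12, 1, 11, 14, 16, 9, 15, 3]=(1 13 16 3 10)(9 12 14)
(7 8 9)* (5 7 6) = (5 7 8 9 6) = [0, 1, 2, 3, 4, 7, 5, 8, 9, 6]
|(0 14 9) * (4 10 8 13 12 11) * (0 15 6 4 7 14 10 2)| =13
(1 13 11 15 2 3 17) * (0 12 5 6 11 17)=[12, 13, 3, 0, 4, 6, 11, 7, 8, 9, 10, 15, 5, 17, 14, 2, 16, 1]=(0 12 5 6 11 15 2 3)(1 13 17)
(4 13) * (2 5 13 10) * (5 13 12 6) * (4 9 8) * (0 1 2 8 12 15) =[1, 2, 13, 3, 10, 15, 5, 7, 4, 12, 8, 11, 6, 9, 14, 0] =(0 1 2 13 9 12 6 5 15)(4 10 8)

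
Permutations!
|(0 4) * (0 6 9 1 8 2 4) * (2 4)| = |(1 8 4 6 9)| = 5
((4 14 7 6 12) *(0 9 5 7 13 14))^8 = ((0 9 5 7 6 12 4)(13 14))^8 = (14)(0 9 5 7 6 12 4)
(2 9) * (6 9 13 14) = (2 13 14 6 9) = [0, 1, 13, 3, 4, 5, 9, 7, 8, 2, 10, 11, 12, 14, 6]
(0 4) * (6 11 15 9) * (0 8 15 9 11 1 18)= (0 4 8 15 11 9 6 1 18)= [4, 18, 2, 3, 8, 5, 1, 7, 15, 6, 10, 9, 12, 13, 14, 11, 16, 17, 0]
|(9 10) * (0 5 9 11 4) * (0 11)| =|(0 5 9 10)(4 11)| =4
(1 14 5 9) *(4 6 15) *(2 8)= (1 14 5 9)(2 8)(4 6 15)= [0, 14, 8, 3, 6, 9, 15, 7, 2, 1, 10, 11, 12, 13, 5, 4]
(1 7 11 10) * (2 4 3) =(1 7 11 10)(2 4 3) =[0, 7, 4, 2, 3, 5, 6, 11, 8, 9, 1, 10]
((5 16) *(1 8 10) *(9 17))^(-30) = (17)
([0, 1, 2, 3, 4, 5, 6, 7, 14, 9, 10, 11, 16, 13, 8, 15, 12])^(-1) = [0, 1, 2, 3, 4, 5, 6, 7, 14, 9, 10, 11, 16, 13, 8, 15, 12]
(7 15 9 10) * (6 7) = (6 7 15 9 10) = [0, 1, 2, 3, 4, 5, 7, 15, 8, 10, 6, 11, 12, 13, 14, 9]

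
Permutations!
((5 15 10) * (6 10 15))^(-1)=(15)(5 10 6)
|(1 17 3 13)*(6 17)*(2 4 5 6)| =|(1 2 4 5 6 17 3 13)| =8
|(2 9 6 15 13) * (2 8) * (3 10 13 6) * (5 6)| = 6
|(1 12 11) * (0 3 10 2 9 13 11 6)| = 10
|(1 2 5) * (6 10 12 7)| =12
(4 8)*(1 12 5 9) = (1 12 5 9)(4 8) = [0, 12, 2, 3, 8, 9, 6, 7, 4, 1, 10, 11, 5]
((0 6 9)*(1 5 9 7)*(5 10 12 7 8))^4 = (12)(0 9 5 8 6)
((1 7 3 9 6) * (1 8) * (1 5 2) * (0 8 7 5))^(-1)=(0 8)(1 2 5)(3 7 6 9)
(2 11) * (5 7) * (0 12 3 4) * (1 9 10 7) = [12, 9, 11, 4, 0, 1, 6, 5, 8, 10, 7, 2, 3] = (0 12 3 4)(1 9 10 7 5)(2 11)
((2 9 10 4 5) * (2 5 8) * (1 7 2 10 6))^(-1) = (1 6 9 2 7)(4 10 8)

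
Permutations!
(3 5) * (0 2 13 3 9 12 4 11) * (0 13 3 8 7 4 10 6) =(0 2 3 5 9 12 10 6)(4 11 13 8 7) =[2, 1, 3, 5, 11, 9, 0, 4, 7, 12, 6, 13, 10, 8]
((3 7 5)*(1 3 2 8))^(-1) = (1 8 2 5 7 3)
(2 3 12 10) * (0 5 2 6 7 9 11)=(0 5 2 3 12 10 6 7 9 11)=[5, 1, 3, 12, 4, 2, 7, 9, 8, 11, 6, 0, 10]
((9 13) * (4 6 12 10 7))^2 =((4 6 12 10 7)(9 13))^2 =(13)(4 12 7 6 10)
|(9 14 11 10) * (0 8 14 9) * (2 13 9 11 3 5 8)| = |(0 2 13 9 11 10)(3 5 8 14)| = 12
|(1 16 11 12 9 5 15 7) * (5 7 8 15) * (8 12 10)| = 9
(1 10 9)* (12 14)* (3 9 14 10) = (1 3 9)(10 14 12) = [0, 3, 2, 9, 4, 5, 6, 7, 8, 1, 14, 11, 10, 13, 12]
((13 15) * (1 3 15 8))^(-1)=((1 3 15 13 8))^(-1)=(1 8 13 15 3)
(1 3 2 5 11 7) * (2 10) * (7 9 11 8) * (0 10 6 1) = [10, 3, 5, 6, 4, 8, 1, 0, 7, 11, 2, 9] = (0 10 2 5 8 7)(1 3 6)(9 11)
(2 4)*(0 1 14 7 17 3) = (0 1 14 7 17 3)(2 4) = [1, 14, 4, 0, 2, 5, 6, 17, 8, 9, 10, 11, 12, 13, 7, 15, 16, 3]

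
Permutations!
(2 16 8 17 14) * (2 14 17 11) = (17)(2 16 8 11) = [0, 1, 16, 3, 4, 5, 6, 7, 11, 9, 10, 2, 12, 13, 14, 15, 8, 17]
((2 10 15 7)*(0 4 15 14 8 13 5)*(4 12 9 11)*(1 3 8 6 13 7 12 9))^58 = (0 2 15 13 8 11 14 1)(3 9 10 12 5 7 4 6)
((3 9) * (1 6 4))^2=((1 6 4)(3 9))^2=(9)(1 4 6)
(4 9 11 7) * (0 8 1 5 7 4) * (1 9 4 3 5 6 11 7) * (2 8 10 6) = (0 10 6 11 3 5 1 2 8 9 7) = [10, 2, 8, 5, 4, 1, 11, 0, 9, 7, 6, 3]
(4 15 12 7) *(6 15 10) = (4 10 6 15 12 7) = [0, 1, 2, 3, 10, 5, 15, 4, 8, 9, 6, 11, 7, 13, 14, 12]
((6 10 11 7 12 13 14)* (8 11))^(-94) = ((6 10 8 11 7 12 13 14))^(-94) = (6 8 7 13)(10 11 12 14)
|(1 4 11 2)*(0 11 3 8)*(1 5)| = |(0 11 2 5 1 4 3 8)| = 8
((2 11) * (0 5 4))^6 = (11)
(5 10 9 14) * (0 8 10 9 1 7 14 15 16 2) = (0 8 10 1 7 14 5 9 15 16 2) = [8, 7, 0, 3, 4, 9, 6, 14, 10, 15, 1, 11, 12, 13, 5, 16, 2]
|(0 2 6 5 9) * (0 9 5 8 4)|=5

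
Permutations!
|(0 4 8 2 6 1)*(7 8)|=|(0 4 7 8 2 6 1)|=7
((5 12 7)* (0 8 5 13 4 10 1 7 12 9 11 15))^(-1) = ((0 8 5 9 11 15)(1 7 13 4 10))^(-1) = (0 15 11 9 5 8)(1 10 4 13 7)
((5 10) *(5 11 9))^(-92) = (11)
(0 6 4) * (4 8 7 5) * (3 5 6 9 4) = (0 9 4)(3 5)(6 8 7) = [9, 1, 2, 5, 0, 3, 8, 6, 7, 4]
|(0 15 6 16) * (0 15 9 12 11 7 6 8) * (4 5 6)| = 11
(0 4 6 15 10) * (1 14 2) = (0 4 6 15 10)(1 14 2) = [4, 14, 1, 3, 6, 5, 15, 7, 8, 9, 0, 11, 12, 13, 2, 10]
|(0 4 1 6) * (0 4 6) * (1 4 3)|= |(0 6 3 1)|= 4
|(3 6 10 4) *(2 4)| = 5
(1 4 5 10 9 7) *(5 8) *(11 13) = [0, 4, 2, 3, 8, 10, 6, 1, 5, 7, 9, 13, 12, 11] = (1 4 8 5 10 9 7)(11 13)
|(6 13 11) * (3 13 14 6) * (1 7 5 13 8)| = 14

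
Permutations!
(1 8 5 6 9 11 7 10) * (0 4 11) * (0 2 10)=(0 4 11 7)(1 8 5 6 9 2 10)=[4, 8, 10, 3, 11, 6, 9, 0, 5, 2, 1, 7]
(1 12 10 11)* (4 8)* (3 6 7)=(1 12 10 11)(3 6 7)(4 8)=[0, 12, 2, 6, 8, 5, 7, 3, 4, 9, 11, 1, 10]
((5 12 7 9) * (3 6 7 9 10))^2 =((3 6 7 10)(5 12 9))^2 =(3 7)(5 9 12)(6 10)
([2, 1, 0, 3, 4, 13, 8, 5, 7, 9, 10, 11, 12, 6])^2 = (5 6 7 13 8)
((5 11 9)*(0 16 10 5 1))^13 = ((0 16 10 5 11 9 1))^13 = (0 1 9 11 5 10 16)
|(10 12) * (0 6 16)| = 6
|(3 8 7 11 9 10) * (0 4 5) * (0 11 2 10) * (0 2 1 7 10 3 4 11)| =|(0 11 9 2 3 8 10 4 5)(1 7)| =18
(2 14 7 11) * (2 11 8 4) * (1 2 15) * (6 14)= [0, 2, 6, 3, 15, 5, 14, 8, 4, 9, 10, 11, 12, 13, 7, 1]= (1 2 6 14 7 8 4 15)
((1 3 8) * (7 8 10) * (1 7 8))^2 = (1 10 7 3 8)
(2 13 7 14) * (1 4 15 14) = (1 4 15 14 2 13 7) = [0, 4, 13, 3, 15, 5, 6, 1, 8, 9, 10, 11, 12, 7, 2, 14]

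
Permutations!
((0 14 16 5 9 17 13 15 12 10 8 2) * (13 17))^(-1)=((17)(0 14 16 5 9 13 15 12 10 8 2))^(-1)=(17)(0 2 8 10 12 15 13 9 5 16 14)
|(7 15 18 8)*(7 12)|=|(7 15 18 8 12)|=5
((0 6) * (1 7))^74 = ((0 6)(1 7))^74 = (7)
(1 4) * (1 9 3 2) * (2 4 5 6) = (1 5 6 2)(3 4 9) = [0, 5, 1, 4, 9, 6, 2, 7, 8, 3]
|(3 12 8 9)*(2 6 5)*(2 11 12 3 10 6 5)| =|(2 5 11 12 8 9 10 6)| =8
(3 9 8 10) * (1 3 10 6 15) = [0, 3, 2, 9, 4, 5, 15, 7, 6, 8, 10, 11, 12, 13, 14, 1] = (1 3 9 8 6 15)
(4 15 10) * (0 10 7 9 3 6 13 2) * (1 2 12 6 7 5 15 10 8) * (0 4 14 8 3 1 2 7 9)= (0 3 9 1 7)(2 4 10 14 8)(5 15)(6 13 12)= [3, 7, 4, 9, 10, 15, 13, 0, 2, 1, 14, 11, 6, 12, 8, 5]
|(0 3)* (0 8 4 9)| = 5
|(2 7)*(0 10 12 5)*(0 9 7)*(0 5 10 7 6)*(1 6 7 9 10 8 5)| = |(0 9 7 2 1 6)(5 10 12 8)| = 12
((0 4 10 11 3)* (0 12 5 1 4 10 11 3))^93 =((0 10 3 12 5 1 4 11))^93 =(0 1 3 11 5 10 4 12)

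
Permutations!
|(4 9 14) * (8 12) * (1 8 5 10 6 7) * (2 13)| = 42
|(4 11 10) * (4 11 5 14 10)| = 5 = |(4 5 14 10 11)|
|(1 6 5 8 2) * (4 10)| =|(1 6 5 8 2)(4 10)| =10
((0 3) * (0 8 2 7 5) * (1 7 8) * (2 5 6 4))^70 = (0 8 4 7 3 5 2 6 1)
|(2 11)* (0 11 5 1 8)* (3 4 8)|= 8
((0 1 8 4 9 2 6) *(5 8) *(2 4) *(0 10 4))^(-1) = ((0 1 5 8 2 6 10 4 9))^(-1) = (0 9 4 10 6 2 8 5 1)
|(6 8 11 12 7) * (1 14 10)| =15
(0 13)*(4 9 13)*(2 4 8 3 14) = (0 8 3 14 2 4 9 13) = [8, 1, 4, 14, 9, 5, 6, 7, 3, 13, 10, 11, 12, 0, 2]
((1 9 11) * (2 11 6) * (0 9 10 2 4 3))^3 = (0 4 9 3 6)(1 11 2 10)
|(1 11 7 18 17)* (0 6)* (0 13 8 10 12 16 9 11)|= |(0 6 13 8 10 12 16 9 11 7 18 17 1)|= 13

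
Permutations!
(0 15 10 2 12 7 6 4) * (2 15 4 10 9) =(0 4)(2 12 7 6 10 15 9) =[4, 1, 12, 3, 0, 5, 10, 6, 8, 2, 15, 11, 7, 13, 14, 9]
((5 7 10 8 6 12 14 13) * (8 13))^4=((5 7 10 13)(6 12 14 8))^4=(14)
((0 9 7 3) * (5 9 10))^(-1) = (0 3 7 9 5 10)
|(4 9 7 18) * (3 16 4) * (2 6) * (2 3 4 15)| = 20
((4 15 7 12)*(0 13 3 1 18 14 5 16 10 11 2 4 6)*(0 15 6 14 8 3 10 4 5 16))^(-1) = ((0 13 10 11 2 5)(1 18 8 3)(4 6 15 7 12 14 16))^(-1) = (0 5 2 11 10 13)(1 3 8 18)(4 16 14 12 7 15 6)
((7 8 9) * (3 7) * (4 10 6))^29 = ((3 7 8 9)(4 10 6))^29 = (3 7 8 9)(4 6 10)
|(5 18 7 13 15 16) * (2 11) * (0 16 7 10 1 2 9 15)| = 12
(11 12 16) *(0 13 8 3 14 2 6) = (0 13 8 3 14 2 6)(11 12 16) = [13, 1, 6, 14, 4, 5, 0, 7, 3, 9, 10, 12, 16, 8, 2, 15, 11]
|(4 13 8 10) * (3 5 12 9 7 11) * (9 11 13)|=12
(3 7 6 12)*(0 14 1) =(0 14 1)(3 7 6 12) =[14, 0, 2, 7, 4, 5, 12, 6, 8, 9, 10, 11, 3, 13, 1]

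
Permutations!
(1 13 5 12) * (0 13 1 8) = (0 13 5 12 8) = [13, 1, 2, 3, 4, 12, 6, 7, 0, 9, 10, 11, 8, 5]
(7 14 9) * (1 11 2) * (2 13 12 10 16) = (1 11 13 12 10 16 2)(7 14 9) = [0, 11, 1, 3, 4, 5, 6, 14, 8, 7, 16, 13, 10, 12, 9, 15, 2]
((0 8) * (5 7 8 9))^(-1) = (0 8 7 5 9)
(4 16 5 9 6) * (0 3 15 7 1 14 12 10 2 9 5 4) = [3, 14, 9, 15, 16, 5, 0, 1, 8, 6, 2, 11, 10, 13, 12, 7, 4] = (0 3 15 7 1 14 12 10 2 9 6)(4 16)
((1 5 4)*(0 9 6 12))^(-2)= ((0 9 6 12)(1 5 4))^(-2)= (0 6)(1 5 4)(9 12)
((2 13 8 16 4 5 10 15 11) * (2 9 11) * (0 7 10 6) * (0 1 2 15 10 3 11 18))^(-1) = ((0 7 3 11 9 18)(1 2 13 8 16 4 5 6))^(-1) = (0 18 9 11 3 7)(1 6 5 4 16 8 13 2)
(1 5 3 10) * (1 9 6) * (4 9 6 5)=(1 4 9 5 3 10 6)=[0, 4, 2, 10, 9, 3, 1, 7, 8, 5, 6]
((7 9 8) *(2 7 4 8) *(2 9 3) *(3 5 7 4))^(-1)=((9)(2 4 8 3)(5 7))^(-1)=(9)(2 3 8 4)(5 7)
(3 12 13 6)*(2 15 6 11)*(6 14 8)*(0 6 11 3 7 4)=(0 6 7 4)(2 15 14 8 11)(3 12 13)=[6, 1, 15, 12, 0, 5, 7, 4, 11, 9, 10, 2, 13, 3, 8, 14]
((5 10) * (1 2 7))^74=(10)(1 7 2)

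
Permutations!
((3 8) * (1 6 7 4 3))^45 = (1 4)(3 6)(7 8)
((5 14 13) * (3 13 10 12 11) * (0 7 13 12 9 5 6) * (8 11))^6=(0 13)(3 8)(5 10)(6 7)(9 14)(11 12)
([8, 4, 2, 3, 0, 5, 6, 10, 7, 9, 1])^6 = (10)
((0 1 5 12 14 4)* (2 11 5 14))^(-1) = (0 4 14 1)(2 12 5 11)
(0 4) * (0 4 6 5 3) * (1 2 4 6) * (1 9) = (0 9 1 2 4 6 5 3) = [9, 2, 4, 0, 6, 3, 5, 7, 8, 1]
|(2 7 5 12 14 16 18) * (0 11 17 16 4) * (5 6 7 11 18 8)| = |(0 18 2 11 17 16 8 5 12 14 4)(6 7)| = 22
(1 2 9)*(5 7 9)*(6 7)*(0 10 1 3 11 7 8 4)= [10, 2, 5, 11, 0, 6, 8, 9, 4, 3, 1, 7]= (0 10 1 2 5 6 8 4)(3 11 7 9)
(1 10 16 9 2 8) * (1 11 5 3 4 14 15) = (1 10 16 9 2 8 11 5 3 4 14 15) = [0, 10, 8, 4, 14, 3, 6, 7, 11, 2, 16, 5, 12, 13, 15, 1, 9]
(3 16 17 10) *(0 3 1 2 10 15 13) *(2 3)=(0 2 10 1 3 16 17 15 13)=[2, 3, 10, 16, 4, 5, 6, 7, 8, 9, 1, 11, 12, 0, 14, 13, 17, 15]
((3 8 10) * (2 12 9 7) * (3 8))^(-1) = (2 7 9 12)(8 10)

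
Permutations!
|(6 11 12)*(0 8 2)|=3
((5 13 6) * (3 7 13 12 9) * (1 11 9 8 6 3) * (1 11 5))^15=((1 5 12 8 6)(3 7 13)(9 11))^15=(13)(9 11)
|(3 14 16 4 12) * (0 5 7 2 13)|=|(0 5 7 2 13)(3 14 16 4 12)|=5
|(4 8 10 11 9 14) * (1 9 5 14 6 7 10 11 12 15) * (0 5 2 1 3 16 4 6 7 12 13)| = |(0 5 14 6 12 15 3 16 4 8 11 2 1 9 7 10 13)| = 17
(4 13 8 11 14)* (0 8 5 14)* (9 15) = [8, 1, 2, 3, 13, 14, 6, 7, 11, 15, 10, 0, 12, 5, 4, 9] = (0 8 11)(4 13 5 14)(9 15)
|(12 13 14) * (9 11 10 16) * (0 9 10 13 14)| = 4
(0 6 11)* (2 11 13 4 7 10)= (0 6 13 4 7 10 2 11)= [6, 1, 11, 3, 7, 5, 13, 10, 8, 9, 2, 0, 12, 4]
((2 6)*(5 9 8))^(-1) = (2 6)(5 8 9)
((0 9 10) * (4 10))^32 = ((0 9 4 10))^32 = (10)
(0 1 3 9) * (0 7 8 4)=(0 1 3 9 7 8 4)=[1, 3, 2, 9, 0, 5, 6, 8, 4, 7]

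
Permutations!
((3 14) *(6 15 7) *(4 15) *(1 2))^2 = ((1 2)(3 14)(4 15 7 6))^2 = (4 7)(6 15)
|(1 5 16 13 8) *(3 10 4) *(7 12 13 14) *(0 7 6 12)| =24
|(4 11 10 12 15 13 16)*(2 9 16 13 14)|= 9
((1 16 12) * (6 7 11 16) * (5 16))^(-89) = ((1 6 7 11 5 16 12))^(-89) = (1 7 5 12 6 11 16)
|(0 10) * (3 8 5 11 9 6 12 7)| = 8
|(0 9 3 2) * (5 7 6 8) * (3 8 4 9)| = |(0 3 2)(4 9 8 5 7 6)| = 6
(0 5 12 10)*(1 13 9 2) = (0 5 12 10)(1 13 9 2) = [5, 13, 1, 3, 4, 12, 6, 7, 8, 2, 0, 11, 10, 9]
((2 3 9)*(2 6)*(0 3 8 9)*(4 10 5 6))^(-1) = ((0 3)(2 8 9 4 10 5 6))^(-1) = (0 3)(2 6 5 10 4 9 8)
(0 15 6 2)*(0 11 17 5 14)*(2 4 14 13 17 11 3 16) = [15, 1, 3, 16, 14, 13, 4, 7, 8, 9, 10, 11, 12, 17, 0, 6, 2, 5] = (0 15 6 4 14)(2 3 16)(5 13 17)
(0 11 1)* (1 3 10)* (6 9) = [11, 0, 2, 10, 4, 5, 9, 7, 8, 6, 1, 3] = (0 11 3 10 1)(6 9)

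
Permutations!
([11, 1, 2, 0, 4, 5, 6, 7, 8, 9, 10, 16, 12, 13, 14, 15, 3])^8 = [0, 1, 2, 3, 4, 5, 6, 7, 8, 9, 10, 11, 12, 13, 14, 15, 16]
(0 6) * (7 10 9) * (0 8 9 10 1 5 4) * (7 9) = (10)(0 6 8 7 1 5 4) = [6, 5, 2, 3, 0, 4, 8, 1, 7, 9, 10]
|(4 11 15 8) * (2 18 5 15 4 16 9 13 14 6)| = 10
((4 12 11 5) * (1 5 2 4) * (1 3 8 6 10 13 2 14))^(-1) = (1 14 11 12 4 2 13 10 6 8 3 5)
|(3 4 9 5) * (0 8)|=4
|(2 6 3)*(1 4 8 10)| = |(1 4 8 10)(2 6 3)| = 12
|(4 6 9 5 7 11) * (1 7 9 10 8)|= 14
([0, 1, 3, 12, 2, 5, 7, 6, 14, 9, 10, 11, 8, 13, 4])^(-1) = (2 4 14 8 12 3)(6 7)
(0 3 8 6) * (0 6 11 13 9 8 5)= (0 3 5)(8 11 13 9)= [3, 1, 2, 5, 4, 0, 6, 7, 11, 8, 10, 13, 12, 9]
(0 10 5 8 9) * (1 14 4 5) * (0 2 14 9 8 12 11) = [10, 9, 14, 3, 5, 12, 6, 7, 8, 2, 1, 0, 11, 13, 4] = (0 10 1 9 2 14 4 5 12 11)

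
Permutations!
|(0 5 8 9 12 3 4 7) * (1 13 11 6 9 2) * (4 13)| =|(0 5 8 2 1 4 7)(3 13 11 6 9 12)| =42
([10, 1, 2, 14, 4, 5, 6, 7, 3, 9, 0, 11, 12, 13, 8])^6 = [0, 1, 2, 3, 4, 5, 6, 7, 8, 9, 10, 11, 12, 13, 14]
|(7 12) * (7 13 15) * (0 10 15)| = |(0 10 15 7 12 13)| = 6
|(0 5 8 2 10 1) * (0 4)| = |(0 5 8 2 10 1 4)| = 7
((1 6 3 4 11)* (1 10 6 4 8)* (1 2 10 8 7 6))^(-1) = ((1 4 11 8 2 10)(3 7 6))^(-1) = (1 10 2 8 11 4)(3 6 7)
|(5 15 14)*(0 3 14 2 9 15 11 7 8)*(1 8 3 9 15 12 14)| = 10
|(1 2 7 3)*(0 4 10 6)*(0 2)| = |(0 4 10 6 2 7 3 1)| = 8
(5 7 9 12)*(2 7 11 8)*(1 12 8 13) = [0, 12, 7, 3, 4, 11, 6, 9, 2, 8, 10, 13, 5, 1] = (1 12 5 11 13)(2 7 9 8)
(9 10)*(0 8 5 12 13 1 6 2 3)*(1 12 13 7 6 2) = (0 8 5 13 12 7 6 1 2 3)(9 10) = [8, 2, 3, 0, 4, 13, 1, 6, 5, 10, 9, 11, 7, 12]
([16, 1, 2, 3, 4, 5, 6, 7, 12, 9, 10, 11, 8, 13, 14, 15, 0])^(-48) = (16)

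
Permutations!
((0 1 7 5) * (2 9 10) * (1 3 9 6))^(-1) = ((0 3 9 10 2 6 1 7 5))^(-1) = (0 5 7 1 6 2 10 9 3)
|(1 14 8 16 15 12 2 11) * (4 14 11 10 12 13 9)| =|(1 11)(2 10 12)(4 14 8 16 15 13 9)| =42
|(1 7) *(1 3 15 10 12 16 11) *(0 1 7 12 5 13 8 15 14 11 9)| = 20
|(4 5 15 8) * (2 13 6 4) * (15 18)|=|(2 13 6 4 5 18 15 8)|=8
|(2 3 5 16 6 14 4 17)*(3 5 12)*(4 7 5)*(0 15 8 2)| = |(0 15 8 2 4 17)(3 12)(5 16 6 14 7)| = 30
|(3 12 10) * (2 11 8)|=3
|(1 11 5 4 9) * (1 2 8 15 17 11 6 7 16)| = |(1 6 7 16)(2 8 15 17 11 5 4 9)| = 8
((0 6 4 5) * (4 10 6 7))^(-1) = (0 5 4 7)(6 10)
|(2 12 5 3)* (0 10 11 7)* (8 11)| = |(0 10 8 11 7)(2 12 5 3)| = 20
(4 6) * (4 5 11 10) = (4 6 5 11 10) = [0, 1, 2, 3, 6, 11, 5, 7, 8, 9, 4, 10]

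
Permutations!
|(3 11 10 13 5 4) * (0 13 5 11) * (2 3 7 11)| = 20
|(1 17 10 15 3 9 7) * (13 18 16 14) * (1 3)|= |(1 17 10 15)(3 9 7)(13 18 16 14)|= 12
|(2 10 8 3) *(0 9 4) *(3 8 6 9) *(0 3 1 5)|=6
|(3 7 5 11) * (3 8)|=|(3 7 5 11 8)|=5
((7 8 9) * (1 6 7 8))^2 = (9)(1 7 6)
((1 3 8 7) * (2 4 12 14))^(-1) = (1 7 8 3)(2 14 12 4) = ((1 3 8 7)(2 4 12 14))^(-1)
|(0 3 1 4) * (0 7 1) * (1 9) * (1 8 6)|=|(0 3)(1 4 7 9 8 6)|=6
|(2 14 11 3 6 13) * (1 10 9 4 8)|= 30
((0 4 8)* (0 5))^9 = ((0 4 8 5))^9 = (0 4 8 5)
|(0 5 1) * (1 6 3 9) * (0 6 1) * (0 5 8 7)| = 15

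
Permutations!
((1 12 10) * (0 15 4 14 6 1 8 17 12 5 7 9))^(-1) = ((0 15 4 14 6 1 5 7 9)(8 17 12 10))^(-1) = (0 9 7 5 1 6 14 4 15)(8 10 12 17)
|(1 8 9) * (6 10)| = |(1 8 9)(6 10)| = 6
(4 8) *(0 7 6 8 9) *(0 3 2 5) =(0 7 6 8 4 9 3 2 5) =[7, 1, 5, 2, 9, 0, 8, 6, 4, 3]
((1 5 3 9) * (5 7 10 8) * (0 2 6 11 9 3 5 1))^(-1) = (0 9 11 6 2)(1 8 10 7)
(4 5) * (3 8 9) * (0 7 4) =(0 7 4 5)(3 8 9) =[7, 1, 2, 8, 5, 0, 6, 4, 9, 3]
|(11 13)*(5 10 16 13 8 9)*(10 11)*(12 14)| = |(5 11 8 9)(10 16 13)(12 14)| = 12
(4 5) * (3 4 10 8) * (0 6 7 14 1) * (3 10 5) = (0 6 7 14 1)(3 4)(8 10) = [6, 0, 2, 4, 3, 5, 7, 14, 10, 9, 8, 11, 12, 13, 1]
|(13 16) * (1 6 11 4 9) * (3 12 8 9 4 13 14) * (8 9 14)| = 10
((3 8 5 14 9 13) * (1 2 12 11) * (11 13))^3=((1 2 12 13 3 8 5 14 9 11))^3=(1 13 5 11 12 8 9 2 3 14)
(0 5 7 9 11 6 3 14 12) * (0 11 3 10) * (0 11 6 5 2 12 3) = [2, 1, 12, 14, 4, 7, 10, 9, 8, 0, 11, 5, 6, 13, 3] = (0 2 12 6 10 11 5 7 9)(3 14)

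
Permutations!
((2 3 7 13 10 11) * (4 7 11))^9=((2 3 11)(4 7 13 10))^9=(4 7 13 10)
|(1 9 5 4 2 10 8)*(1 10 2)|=4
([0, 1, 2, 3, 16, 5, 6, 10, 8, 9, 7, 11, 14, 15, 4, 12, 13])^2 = (4 13 12)(14 16 15)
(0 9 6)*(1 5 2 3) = (0 9 6)(1 5 2 3) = [9, 5, 3, 1, 4, 2, 0, 7, 8, 6]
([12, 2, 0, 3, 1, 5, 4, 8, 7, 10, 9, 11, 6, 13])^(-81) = [4, 12, 6, 3, 0, 5, 2, 8, 7, 10, 9, 11, 1, 13]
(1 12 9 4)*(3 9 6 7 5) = [0, 12, 2, 9, 1, 3, 7, 5, 8, 4, 10, 11, 6] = (1 12 6 7 5 3 9 4)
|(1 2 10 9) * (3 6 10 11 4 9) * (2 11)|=|(1 11 4 9)(3 6 10)|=12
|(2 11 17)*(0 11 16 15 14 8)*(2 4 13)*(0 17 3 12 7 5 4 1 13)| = |(0 11 3 12 7 5 4)(1 13 2 16 15 14 8 17)| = 56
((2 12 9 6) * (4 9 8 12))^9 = (2 4 9 6)(8 12)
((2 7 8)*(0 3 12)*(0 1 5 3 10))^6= (1 3)(5 12)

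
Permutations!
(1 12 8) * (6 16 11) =(1 12 8)(6 16 11) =[0, 12, 2, 3, 4, 5, 16, 7, 1, 9, 10, 6, 8, 13, 14, 15, 11]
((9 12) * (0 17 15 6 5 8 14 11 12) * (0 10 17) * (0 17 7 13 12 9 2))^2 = ((0 17 15 6 5 8 14 11 9 10 7 13 12 2))^2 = (0 15 5 14 9 7 12)(2 17 6 8 11 10 13)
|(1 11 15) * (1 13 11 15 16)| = 5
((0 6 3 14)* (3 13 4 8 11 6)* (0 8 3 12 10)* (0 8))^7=(0 4 11 12 3 6 10 14 13 8)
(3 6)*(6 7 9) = (3 7 9 6) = [0, 1, 2, 7, 4, 5, 3, 9, 8, 6]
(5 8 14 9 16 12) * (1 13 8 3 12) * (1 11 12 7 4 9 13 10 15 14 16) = (1 10 15 14 13 8 16 11 12 5 3 7 4 9) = [0, 10, 2, 7, 9, 3, 6, 4, 16, 1, 15, 12, 5, 8, 13, 14, 11]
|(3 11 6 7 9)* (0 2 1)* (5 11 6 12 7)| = 21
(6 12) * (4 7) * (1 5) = (1 5)(4 7)(6 12) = [0, 5, 2, 3, 7, 1, 12, 4, 8, 9, 10, 11, 6]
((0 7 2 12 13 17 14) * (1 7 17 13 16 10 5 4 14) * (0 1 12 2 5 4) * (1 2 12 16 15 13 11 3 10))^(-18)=((0 17 16 1 7 5)(2 12 15 13 11 3 10 4 14))^(-18)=(17)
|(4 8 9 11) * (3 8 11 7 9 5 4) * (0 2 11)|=|(0 2 11 3 8 5 4)(7 9)|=14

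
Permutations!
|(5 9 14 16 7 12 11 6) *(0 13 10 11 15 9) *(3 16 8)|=24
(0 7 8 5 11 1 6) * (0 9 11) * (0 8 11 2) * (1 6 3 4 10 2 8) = (0 7 11 6 9 8 5 1 3 4 10 2) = [7, 3, 0, 4, 10, 1, 9, 11, 5, 8, 2, 6]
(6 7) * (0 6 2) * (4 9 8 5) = [6, 1, 0, 3, 9, 4, 7, 2, 5, 8] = (0 6 7 2)(4 9 8 5)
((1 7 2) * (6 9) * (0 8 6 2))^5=((0 8 6 9 2 1 7))^5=(0 1 9 8 7 2 6)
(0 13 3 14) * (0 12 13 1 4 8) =(0 1 4 8)(3 14 12 13) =[1, 4, 2, 14, 8, 5, 6, 7, 0, 9, 10, 11, 13, 3, 12]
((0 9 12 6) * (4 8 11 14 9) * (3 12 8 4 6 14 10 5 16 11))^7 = ((0 6)(3 12 14 9 8)(5 16 11 10))^7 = (0 6)(3 14 8 12 9)(5 10 11 16)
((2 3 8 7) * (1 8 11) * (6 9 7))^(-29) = (1 9 3 8 7 11 6 2)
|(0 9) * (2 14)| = |(0 9)(2 14)| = 2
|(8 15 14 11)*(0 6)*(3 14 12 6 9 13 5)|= 11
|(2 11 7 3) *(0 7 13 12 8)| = |(0 7 3 2 11 13 12 8)| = 8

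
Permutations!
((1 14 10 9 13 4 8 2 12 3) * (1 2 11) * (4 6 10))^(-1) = (1 11 8 4 14)(2 3 12)(6 13 9 10) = ((1 14 4 8 11)(2 12 3)(6 10 9 13))^(-1)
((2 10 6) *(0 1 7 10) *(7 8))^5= ((0 1 8 7 10 6 2))^5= (0 6 7 1 2 10 8)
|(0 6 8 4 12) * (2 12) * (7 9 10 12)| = 9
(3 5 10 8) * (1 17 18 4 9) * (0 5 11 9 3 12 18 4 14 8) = [5, 17, 2, 11, 3, 10, 6, 7, 12, 1, 0, 9, 18, 13, 8, 15, 16, 4, 14] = (0 5 10)(1 17 4 3 11 9)(8 12 18 14)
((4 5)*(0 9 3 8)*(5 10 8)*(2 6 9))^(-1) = ((0 2 6 9 3 5 4 10 8))^(-1) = (0 8 10 4 5 3 9 6 2)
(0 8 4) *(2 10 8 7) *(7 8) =(0 8 4)(2 10 7) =[8, 1, 10, 3, 0, 5, 6, 2, 4, 9, 7]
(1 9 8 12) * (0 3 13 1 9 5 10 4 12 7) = (0 3 13 1 5 10 4 12 9 8 7) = [3, 5, 2, 13, 12, 10, 6, 0, 7, 8, 4, 11, 9, 1]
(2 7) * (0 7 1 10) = (0 7 2 1 10) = [7, 10, 1, 3, 4, 5, 6, 2, 8, 9, 0]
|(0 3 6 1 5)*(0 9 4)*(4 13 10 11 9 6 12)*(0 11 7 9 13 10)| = 6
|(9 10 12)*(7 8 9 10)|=6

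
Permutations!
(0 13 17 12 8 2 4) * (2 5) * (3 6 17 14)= (0 13 14 3 6 17 12 8 5 2 4)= [13, 1, 4, 6, 0, 2, 17, 7, 5, 9, 10, 11, 8, 14, 3, 15, 16, 12]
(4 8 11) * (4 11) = (11)(4 8) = [0, 1, 2, 3, 8, 5, 6, 7, 4, 9, 10, 11]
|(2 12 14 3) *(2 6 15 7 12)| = |(3 6 15 7 12 14)| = 6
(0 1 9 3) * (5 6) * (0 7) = (0 1 9 3 7)(5 6) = [1, 9, 2, 7, 4, 6, 5, 0, 8, 3]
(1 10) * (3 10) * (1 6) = (1 3 10 6) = [0, 3, 2, 10, 4, 5, 1, 7, 8, 9, 6]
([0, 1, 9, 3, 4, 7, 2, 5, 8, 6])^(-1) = (2 6 9)(5 7)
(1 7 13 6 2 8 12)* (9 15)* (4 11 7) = (1 4 11 7 13 6 2 8 12)(9 15) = [0, 4, 8, 3, 11, 5, 2, 13, 12, 15, 10, 7, 1, 6, 14, 9]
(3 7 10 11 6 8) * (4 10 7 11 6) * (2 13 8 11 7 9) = (2 13 8 3 7 9)(4 10 6 11) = [0, 1, 13, 7, 10, 5, 11, 9, 3, 2, 6, 4, 12, 8]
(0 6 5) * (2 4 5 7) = (0 6 7 2 4 5) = [6, 1, 4, 3, 5, 0, 7, 2]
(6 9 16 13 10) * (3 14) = (3 14)(6 9 16 13 10) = [0, 1, 2, 14, 4, 5, 9, 7, 8, 16, 6, 11, 12, 10, 3, 15, 13]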